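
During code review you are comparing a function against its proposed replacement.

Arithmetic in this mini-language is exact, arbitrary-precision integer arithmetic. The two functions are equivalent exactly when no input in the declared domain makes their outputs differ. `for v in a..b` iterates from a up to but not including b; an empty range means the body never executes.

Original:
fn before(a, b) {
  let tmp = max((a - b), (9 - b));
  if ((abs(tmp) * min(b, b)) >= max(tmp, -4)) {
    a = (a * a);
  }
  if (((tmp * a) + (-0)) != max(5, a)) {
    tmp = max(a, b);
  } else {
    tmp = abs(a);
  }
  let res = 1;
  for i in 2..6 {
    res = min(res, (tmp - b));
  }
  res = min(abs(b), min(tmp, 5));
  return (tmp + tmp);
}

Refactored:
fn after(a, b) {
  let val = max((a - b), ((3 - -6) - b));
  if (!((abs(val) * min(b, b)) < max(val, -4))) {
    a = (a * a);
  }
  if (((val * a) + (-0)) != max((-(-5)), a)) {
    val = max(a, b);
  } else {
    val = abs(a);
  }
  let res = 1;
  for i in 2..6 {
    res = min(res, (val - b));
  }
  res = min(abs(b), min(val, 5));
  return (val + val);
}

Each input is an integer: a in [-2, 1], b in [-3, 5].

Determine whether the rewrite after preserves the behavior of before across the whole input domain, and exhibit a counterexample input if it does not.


The two are interchangeable: boolean connective usage differs, constant usage differs, local variable names differ, arithmetic usage differs, comparison usage differs, and every declared input agrees.
Tracing a=-2, b=0: before: tmp=9, then ((abs(tmp) * min(b, b)) >= max(tmp, -4)) is false, then (((tmp * a) + (-0)) != max(5, a)) is true, then tmp=0, then res=1, then (i=2), then res=0, then (i=3), then res=0, then (i=4), then res=0, then (i=5), then res=0, then res=0, then returns 0 | after: val=9, then (!((abs(val) * min(b, b)) < max(val, -4))) is false, then (((val * a) + (-0)) != max((-(-5)), a)) is true, then val=0, then res=1, then (i=2), then res=0, then (i=3), then res=0, then (i=4), then res=0, then (i=5), then res=0, then res=0, then returns 0 — matching result 0.
Every one of the 36 inputs gives matching results.
verdict: equivalent


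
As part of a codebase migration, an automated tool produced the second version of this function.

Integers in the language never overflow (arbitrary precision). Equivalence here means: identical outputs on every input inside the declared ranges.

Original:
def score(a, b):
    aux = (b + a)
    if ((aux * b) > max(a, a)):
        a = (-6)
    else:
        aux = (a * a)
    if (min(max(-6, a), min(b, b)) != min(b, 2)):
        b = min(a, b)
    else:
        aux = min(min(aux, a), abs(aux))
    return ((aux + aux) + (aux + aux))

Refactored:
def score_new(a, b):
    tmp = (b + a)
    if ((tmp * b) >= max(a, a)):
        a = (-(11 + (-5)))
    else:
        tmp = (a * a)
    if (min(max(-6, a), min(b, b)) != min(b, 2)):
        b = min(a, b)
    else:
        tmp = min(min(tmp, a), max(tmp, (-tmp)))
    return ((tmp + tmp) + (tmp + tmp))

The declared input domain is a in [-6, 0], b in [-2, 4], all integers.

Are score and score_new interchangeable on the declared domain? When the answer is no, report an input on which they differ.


These are not equivalent — on a=-4, b=2 the outputs split (64 vs -8).
score: aux=-2, then ((aux * b) > max(a, a)) is false, then aux=16, then (min(max(-6, a), min(b, b)) != min(b, 2)) is true, then b=-4, then returns 64
score_new: tmp=-2, then ((tmp * b) >= max(a, a)) is true, then a=-6, then (min(max(-6, a), min(b, b)) != min(b, 2)) is true, then b=-6, then returns -8
verdict: not equivalent; witness: a=-4, b=2


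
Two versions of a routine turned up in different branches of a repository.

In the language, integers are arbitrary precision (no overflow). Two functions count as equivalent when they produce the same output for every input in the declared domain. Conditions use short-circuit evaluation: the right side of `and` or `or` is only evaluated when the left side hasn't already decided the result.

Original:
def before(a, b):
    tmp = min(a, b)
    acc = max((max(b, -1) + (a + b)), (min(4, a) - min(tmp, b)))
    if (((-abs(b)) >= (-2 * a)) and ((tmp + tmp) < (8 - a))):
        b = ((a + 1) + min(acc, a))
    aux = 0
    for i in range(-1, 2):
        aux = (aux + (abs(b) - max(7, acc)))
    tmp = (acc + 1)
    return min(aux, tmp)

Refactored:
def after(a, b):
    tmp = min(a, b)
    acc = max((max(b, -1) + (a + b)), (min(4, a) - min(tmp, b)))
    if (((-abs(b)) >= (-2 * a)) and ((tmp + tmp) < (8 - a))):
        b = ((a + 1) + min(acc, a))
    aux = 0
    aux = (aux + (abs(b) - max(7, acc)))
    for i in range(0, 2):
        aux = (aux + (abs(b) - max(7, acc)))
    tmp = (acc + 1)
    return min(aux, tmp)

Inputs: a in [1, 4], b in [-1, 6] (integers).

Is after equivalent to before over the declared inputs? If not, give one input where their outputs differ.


Although loop structure differs, plus min/max/abs usage differs, plus arithmetic usage differs, plus statement counts differ, plus constant usage differs, 32/32 inputs agree.
verdict: equivalent


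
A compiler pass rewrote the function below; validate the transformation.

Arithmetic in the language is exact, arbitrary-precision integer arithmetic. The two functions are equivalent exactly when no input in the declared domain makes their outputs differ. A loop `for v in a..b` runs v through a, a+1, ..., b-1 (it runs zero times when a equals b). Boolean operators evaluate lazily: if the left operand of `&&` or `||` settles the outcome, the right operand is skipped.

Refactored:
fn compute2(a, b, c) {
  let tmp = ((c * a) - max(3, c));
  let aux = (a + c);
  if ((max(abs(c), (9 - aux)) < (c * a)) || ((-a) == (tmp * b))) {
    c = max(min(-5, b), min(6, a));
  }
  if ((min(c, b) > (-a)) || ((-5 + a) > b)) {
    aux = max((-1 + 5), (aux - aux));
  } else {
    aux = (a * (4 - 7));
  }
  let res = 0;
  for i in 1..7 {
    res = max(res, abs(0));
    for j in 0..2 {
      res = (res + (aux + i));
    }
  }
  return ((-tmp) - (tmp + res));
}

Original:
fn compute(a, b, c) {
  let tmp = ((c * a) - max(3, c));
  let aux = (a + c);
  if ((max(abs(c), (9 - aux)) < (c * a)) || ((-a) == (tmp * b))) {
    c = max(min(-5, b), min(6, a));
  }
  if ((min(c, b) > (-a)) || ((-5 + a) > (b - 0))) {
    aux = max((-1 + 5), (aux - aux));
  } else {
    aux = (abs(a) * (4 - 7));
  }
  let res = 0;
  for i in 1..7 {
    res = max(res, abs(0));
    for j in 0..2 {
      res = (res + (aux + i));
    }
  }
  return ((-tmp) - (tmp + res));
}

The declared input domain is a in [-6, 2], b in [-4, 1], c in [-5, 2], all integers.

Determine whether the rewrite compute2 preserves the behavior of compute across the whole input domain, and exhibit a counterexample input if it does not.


Take a=-6, b=-4, c=-5.
compute: tmp=27, then aux=-11, then ((max(abs(c), (9 - aux)) < (c * a)) || ((-a) == (tmp * b))) is true, then c=-5, then ((min(c, b) > (-a)) || ((-5 + a) > (b - 0))) is false, then aux=-18, then res=0, then (i=1), then res=0, then (j=0), then res=-17, then (j=1), then res=-34, then (i=2), then res=0, then (j=0), then res=-16, then (j=1), then res=-32, then (i=3), then res=0, then (j=0), then res=-15, then (j=1), then res=-30, then (i=4), then res=0, then (j=0), then res=-14, then (j=1), then res=-28, then (i=5), then res=0, then (j=0), then res=-13, then (j=1), then res=-26, then (i=6), then res=0, then (j=0), then res=-12, then (j=1), then res=-24, then returns -30
compute2: tmp=27, then aux=-11, then ((max(abs(c), (9 - aux)) < (c * a)) || ((-a) == (tmp * b))) is true, then c=-5, then ((min(c, b) > (-a)) || ((-5 + a) > b)) is false, then aux=18, then res=0, then (i=1), then res=0, then (j=0), then res=19, then (j=1), then res=38, then (i=2), then res=38, then (j=0), then res=58, then (j=1), then res=78, then (i=3), then res=78, then (j=0), then res=99, then (j=1), then res=120, then (i=4), then res=120, then (j=0), then res=142, then (j=1), then res=164, then (i=5), then res=164, then (j=0), then res=187, then (j=1), then res=210, then (i=6), then res=210, then (j=0), then res=234, then (j=1), then res=258, then returns -312
-30 and -312 differ, so these are not the same function on this domain.
verdict: not equivalent; witness: a=-6, b=-4, c=-5


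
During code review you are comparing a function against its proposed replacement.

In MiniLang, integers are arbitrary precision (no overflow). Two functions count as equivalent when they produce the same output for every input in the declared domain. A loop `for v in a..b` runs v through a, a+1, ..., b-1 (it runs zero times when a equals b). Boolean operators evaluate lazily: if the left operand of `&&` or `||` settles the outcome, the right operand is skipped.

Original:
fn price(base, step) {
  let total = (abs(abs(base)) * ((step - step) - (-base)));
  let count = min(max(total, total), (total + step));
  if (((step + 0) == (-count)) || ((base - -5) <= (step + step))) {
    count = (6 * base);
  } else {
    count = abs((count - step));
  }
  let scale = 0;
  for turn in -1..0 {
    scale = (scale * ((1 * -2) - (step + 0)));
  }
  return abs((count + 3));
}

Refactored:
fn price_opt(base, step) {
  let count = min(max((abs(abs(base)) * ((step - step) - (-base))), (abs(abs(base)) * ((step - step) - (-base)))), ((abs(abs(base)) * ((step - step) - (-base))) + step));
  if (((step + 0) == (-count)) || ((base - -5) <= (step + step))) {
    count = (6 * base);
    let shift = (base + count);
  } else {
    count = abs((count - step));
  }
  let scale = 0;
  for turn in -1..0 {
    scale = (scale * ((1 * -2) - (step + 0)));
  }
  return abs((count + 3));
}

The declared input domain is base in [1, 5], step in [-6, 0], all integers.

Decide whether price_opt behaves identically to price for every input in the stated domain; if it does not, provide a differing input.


Reading the diff, among the changes: local variable names differ, and min/max/abs usage differs, and arithmetic usage differs.
One worked example (base=5, step=-4) — price: total=25, then count=21, then (((step + 0) == (-count)) || ((base - -5) <= (step + step))) is false, then count=25, then scale=0, then (turn=-1), then scale=0, then returns 28; price_opt: count=21, then (((step + 0) == (-count)) || ((base - -5) <= (step + step))) is false, then count=25, then scale=0, then (turn=-1), then scale=0, then returns 28; agreement on 28.
Across all 35 domain points the two functions coincide.
verdict: equivalent


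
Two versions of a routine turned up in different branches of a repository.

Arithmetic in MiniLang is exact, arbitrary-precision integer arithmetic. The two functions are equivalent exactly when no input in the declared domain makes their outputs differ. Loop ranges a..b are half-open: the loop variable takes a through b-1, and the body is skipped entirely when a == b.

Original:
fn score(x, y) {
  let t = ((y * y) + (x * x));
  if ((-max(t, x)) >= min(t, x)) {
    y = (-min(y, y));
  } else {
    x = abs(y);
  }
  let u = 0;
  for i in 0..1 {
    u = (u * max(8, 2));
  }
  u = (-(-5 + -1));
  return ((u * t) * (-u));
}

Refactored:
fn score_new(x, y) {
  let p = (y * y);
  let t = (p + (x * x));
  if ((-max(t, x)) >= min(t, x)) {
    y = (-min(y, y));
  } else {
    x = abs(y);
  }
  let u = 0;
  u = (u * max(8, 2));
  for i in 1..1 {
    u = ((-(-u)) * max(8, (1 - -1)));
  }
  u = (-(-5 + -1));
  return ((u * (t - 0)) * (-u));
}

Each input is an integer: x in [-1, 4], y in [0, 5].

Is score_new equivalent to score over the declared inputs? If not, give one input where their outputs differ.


Behavior is preserved: although local variable names differ, plus constant usage differs, plus min/max/abs usage differs, plus loop structure differs, plus statement counts differ, plus arithmetic usage differs, the outputs never diverge.
Spot check at x=-1, y=5 — score: t = 26; ((-max(t, x)) >= min(t, x)) -> false; x = 5; u = 0; [i=0]; u = 0; u = 6; return -936. score_new: p = 25; t = 26; ((-max(t, x)) >= min(t, x)) -> false; x = 5; u = 0; u = 0; the i loop: no iterations; u = 6; return -936. Both give -936.
An exhaustive pass over the 36 declared inputs shows identical outputs.
verdict: equivalent


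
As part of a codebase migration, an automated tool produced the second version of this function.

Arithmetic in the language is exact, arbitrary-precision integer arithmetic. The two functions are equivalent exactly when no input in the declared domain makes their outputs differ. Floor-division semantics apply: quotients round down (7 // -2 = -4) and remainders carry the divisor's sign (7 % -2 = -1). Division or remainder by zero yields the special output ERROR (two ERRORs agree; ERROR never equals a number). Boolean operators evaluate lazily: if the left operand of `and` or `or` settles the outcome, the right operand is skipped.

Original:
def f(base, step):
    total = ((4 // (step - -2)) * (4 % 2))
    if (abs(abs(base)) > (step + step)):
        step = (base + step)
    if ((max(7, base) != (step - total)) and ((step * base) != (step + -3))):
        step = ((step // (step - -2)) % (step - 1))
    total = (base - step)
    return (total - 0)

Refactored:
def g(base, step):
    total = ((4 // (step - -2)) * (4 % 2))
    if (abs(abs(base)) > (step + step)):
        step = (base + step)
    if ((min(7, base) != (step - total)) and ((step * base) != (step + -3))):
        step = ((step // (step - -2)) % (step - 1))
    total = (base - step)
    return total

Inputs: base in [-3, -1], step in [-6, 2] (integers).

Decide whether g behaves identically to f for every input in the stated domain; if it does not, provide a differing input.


On input base=-3, step=0, f returns -2 while g returns 0.
verdict: not equivalent; witness: base=-3, step=0


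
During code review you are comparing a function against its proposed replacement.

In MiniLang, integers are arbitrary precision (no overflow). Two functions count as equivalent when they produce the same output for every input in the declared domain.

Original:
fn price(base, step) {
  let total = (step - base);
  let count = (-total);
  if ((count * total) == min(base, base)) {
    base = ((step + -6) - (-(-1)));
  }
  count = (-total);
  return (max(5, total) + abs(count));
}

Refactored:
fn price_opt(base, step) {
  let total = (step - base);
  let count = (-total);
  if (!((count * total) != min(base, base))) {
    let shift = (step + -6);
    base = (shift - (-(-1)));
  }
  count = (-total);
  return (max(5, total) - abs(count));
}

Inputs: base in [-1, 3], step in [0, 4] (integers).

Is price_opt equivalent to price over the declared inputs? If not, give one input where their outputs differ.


Take base=-1, step=0.
price: total=1, then count=-1, then ((count * total) == min(base, base)) is true, then base=-7, then count=-1, then returns 6
price_opt: total=1, then count=-1, then (!((count * total) != min(base, base))) is true, then shift=-6, then base=-7, then count=-1, then returns 4
6 against 4: the behavior changed.
verdict: not equivalent; witness: base=-1, step=0


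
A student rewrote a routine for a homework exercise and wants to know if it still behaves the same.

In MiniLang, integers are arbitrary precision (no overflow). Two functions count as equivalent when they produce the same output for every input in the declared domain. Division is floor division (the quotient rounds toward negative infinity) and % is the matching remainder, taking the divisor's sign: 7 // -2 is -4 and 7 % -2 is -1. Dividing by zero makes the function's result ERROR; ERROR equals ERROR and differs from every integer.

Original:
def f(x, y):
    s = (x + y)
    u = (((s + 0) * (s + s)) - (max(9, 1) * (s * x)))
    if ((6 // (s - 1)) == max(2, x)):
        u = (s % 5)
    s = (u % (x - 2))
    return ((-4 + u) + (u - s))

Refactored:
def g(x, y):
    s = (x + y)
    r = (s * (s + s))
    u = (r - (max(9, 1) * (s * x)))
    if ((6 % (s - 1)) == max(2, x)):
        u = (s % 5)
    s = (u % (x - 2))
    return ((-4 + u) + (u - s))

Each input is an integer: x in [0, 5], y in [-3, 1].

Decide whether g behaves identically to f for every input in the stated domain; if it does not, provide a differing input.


Run the pair on x=3, y=0.
f: s=3, then u=-63, then ((6 // (s - 1)) == max(2, x)) is true, then u=3, then s=0, then returns 2
g: s=3, then r=18, then u=-63, then ((6 % (s - 1)) == max(2, x)) is false, then s=0, then returns -130
2 and -130 differ, so these are not the same function on this domain.
verdict: not equivalent; witness: x=3, y=0


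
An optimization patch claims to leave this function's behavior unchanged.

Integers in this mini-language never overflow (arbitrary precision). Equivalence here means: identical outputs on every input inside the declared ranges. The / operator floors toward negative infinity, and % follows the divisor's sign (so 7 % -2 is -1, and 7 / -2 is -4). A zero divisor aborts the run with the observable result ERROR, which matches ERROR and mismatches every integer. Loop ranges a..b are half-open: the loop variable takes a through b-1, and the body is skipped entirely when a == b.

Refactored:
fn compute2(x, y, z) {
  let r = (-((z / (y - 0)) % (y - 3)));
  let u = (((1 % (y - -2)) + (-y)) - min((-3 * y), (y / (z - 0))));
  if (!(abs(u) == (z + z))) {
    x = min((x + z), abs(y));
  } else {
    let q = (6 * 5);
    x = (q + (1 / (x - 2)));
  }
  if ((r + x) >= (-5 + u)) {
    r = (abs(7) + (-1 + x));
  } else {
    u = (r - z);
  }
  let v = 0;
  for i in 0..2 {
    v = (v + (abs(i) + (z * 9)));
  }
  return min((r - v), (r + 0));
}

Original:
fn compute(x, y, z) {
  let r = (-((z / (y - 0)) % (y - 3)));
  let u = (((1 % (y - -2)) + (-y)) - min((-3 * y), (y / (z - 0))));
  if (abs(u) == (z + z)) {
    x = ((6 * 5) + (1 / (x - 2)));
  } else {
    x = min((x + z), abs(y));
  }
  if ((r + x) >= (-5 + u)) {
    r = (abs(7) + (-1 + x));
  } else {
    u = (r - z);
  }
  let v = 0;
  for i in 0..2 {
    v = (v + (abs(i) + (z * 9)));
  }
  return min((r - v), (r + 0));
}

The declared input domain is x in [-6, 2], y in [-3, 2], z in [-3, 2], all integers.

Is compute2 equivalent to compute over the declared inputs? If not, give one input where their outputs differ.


The two are interchangeable: local variable names differ; and boolean connective usage differs; and statement counts differ, and every declared input agrees.
As a probe, take x=-2, y=-3, z=-1: compute runs r = 0; u = 0; (abs(u) == (z + z)) -> false; x = -3; ((r + x) >= (-5 + u)) -> true; r = 3; v = 0; [i=0]; v = -9; [i=1]; v = -17; return 3; compute2 runs r = 0; u = 0; (!(abs(u) == (z + z))) -> true; x = -3; ((r + x) >= (-5 + u)) -> true; r = 3; v = 0; [i=0]; v = -9; [i=1]; v = -17; return 3; both end at 3.
An exhaustive pass over the 324 declared inputs shows identical outputs.
verdict: equivalent


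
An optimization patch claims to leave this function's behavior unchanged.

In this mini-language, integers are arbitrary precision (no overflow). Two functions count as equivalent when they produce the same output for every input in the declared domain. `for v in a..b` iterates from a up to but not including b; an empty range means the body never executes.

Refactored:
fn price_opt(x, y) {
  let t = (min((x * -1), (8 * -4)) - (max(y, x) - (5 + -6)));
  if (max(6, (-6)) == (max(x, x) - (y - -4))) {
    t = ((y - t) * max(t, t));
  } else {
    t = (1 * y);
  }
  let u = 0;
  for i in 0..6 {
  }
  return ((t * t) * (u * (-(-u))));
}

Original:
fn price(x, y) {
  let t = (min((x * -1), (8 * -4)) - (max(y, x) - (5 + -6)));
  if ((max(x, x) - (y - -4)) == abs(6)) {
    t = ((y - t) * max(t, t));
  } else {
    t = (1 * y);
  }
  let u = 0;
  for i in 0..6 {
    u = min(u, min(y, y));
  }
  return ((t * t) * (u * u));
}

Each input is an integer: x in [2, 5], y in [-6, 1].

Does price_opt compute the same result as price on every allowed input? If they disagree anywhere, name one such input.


These are not equivalent — on x=2, y=-6 the outputs split (1296 vs 0).
price: t=-35, then ((max(x, x) - (y - -4)) == abs(6)) is false, then t=-6, then u=0, then (i=0), then u=-6, then (i=1), then u=-6, then (i=2), then u=-6, then (i=3), then u=-6, then (i=4), then u=-6, then (i=5), then u=-6, then returns 1296
price_opt: t=-35, then (max(6, (-6)) == (max(x, x) - (y - -4))) is false, then t=-6, then u=0, then (i=0), then (i=1), then (i=2), then (i=3), then (i=4), then (i=5), then returns 0
verdict: not equivalent; witness: x=2, y=-6


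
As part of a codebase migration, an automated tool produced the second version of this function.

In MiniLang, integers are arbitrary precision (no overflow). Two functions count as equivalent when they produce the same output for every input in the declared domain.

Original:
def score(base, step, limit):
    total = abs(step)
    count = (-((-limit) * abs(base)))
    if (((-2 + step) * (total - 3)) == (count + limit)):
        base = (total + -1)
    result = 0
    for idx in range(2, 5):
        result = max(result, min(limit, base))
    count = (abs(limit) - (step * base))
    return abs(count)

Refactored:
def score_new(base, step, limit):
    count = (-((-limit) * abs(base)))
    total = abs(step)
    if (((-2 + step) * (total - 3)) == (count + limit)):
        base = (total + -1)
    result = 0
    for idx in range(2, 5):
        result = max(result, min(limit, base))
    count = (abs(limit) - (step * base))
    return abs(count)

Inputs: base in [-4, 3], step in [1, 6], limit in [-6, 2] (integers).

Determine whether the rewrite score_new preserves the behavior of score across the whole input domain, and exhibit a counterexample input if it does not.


This is a faithful refactor — same computation, different form, but the computed results match everywhere.
One worked example (base=-4, step=6, limit=-2) — score: total = 6; count = -8; (((-2 + step) * (total - 3)) == (count + limit)) -> false; result = 0; [idx=2]; result = 0; [idx=3]; result = 0; [idx=4]; result = 0; count = 26; return 26; score_new: count = -8; total = 6; (((-2 + step) * (total - 3)) == (count + limit)) -> false; result = 0; [idx=2]; result = 0; [idx=3]; result = 0; [idx=4]; result = 0; count = 26; return 26; agreement on 26.
Checked all 432 inputs in the declared domain: the outputs agree on every one.
verdict: equivalent


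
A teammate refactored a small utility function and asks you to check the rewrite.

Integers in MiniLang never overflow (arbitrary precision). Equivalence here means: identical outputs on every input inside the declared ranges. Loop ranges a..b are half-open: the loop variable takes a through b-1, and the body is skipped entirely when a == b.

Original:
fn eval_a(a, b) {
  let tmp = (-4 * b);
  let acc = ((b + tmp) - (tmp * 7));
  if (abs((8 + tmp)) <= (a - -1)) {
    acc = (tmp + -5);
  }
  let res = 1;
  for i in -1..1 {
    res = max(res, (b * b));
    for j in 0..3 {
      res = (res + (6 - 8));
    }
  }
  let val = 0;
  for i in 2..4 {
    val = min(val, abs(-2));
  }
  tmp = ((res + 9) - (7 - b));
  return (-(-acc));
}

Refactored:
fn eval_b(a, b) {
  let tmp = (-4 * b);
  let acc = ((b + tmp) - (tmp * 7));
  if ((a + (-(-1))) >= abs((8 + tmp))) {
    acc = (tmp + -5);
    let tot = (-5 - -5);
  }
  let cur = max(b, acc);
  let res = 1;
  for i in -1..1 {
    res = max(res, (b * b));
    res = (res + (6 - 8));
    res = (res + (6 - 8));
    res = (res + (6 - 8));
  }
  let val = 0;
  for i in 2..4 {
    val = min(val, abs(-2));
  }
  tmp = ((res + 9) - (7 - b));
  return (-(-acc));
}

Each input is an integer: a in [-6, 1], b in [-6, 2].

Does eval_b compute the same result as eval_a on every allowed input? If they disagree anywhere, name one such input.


Side by side, the visible changes include: constant usage differs, local variable names differ, min/max/abs usage differs, comparison usage differs, statement counts differ, arithmetic usage differs, loop structure differs.
As a probe, take a=-5, b=-5: eval_a runs tmp = 20; acc = -125; (abs((8 + tmp)) <= (a - -1)) -> false; res = 1; [i=-1]; res = 25; [j=0]; res = 23; [j=1]; res = 21; [j=2]; res = 19; [i=0]; res = 25; [j=0]; res = 23; [j=1]; res = 21; [j=2]; res = 19; val = 0; [i=2]; val = 0; [i=3]; val = 0; tmp = 16; return -125; eval_b runs tmp = 20; acc = -125; ((a + (-(-1))) >= abs((8 + tmp))) -> false; cur = -5; res = 1; [i=-1]; res = 25; res = 23; res = 21; res = 19; [i=0]; res = 25; res = 23; res = 21; res = 19; val = 0; [i=2]; val = 0; [i=3]; val = 0; tmp = 16; return -125; both end at -125.
An exhaustive pass over the 72 declared inputs shows identical outputs.
verdict: equivalent


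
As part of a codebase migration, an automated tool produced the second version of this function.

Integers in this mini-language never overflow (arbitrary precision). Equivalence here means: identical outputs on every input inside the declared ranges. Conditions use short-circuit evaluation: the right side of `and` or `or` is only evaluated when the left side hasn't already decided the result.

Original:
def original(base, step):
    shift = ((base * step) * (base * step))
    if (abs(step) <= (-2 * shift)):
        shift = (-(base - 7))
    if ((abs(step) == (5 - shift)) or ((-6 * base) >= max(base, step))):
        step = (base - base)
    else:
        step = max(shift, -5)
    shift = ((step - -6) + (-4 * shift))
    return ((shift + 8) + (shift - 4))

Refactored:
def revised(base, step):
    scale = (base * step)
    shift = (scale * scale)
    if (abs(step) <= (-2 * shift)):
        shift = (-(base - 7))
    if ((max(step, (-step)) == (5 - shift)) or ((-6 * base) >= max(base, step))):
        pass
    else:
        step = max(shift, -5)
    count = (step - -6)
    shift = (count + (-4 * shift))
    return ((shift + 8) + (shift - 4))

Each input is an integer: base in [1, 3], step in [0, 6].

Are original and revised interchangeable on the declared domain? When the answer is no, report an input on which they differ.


base=2, step=1 yields -16 from original but -14 from revised.
verdict: not equivalent; witness: base=2, step=1


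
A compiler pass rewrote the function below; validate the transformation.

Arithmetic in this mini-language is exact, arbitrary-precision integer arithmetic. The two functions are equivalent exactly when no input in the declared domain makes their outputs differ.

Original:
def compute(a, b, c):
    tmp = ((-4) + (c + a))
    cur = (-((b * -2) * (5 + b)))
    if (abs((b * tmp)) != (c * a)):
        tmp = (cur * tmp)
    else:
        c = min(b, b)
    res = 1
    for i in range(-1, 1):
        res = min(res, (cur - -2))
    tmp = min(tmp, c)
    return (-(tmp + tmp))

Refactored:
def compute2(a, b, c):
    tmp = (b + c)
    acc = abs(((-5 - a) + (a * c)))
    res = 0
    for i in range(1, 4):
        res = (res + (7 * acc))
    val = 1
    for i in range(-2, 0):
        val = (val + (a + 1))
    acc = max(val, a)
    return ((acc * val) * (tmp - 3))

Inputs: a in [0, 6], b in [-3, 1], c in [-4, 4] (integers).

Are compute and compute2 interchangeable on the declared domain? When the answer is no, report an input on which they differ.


Not equivalent: a=0, b=-3, c=-4 separates them (8 vs -90).
compute: tmp=-8, then cur=-12, then (abs((b * tmp)) != (c * a)) is true, then tmp=96, then res=1, then (i=-1), then res=-10, then (i=0), then res=-10, then tmp=-4, then returns 8
compute2: tmp=-7, then acc=5, then res=0, then (i=1), then res=35, then (i=2), then res=70, then (i=3), then res=105, then val=1, then (i=-2), then val=2, then (i=-1), then val=3, then acc=3, then returns -90
verdict: not equivalent; witness: a=0, b=-3, c=-4


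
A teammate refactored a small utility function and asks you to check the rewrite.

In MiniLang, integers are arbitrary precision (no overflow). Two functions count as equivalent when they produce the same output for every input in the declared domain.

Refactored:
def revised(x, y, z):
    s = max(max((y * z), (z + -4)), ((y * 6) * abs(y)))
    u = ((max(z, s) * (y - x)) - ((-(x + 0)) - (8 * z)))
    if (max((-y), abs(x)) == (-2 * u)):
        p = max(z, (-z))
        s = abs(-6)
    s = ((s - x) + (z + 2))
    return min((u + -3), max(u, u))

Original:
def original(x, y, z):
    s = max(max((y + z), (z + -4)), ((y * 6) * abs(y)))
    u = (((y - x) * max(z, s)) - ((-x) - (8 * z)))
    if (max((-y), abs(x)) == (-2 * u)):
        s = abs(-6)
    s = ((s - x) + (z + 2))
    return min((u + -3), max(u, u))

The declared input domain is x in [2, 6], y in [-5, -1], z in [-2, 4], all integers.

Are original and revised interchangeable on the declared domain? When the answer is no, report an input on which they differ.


Consider the input x=2, y=-5, z=-2.
original: s = -6; u = 0; (max((-y), abs(x)) == (-2 * u)) -> false; s = -8; return -3
revised: s = 10; u = -84; (max((-y), abs(x)) == (-2 * u)) -> false; s = 8; return -87
-3 != -87, so the rewrite changes behavior.
verdict: not equivalent; witness: x=2, y=-5, z=-2


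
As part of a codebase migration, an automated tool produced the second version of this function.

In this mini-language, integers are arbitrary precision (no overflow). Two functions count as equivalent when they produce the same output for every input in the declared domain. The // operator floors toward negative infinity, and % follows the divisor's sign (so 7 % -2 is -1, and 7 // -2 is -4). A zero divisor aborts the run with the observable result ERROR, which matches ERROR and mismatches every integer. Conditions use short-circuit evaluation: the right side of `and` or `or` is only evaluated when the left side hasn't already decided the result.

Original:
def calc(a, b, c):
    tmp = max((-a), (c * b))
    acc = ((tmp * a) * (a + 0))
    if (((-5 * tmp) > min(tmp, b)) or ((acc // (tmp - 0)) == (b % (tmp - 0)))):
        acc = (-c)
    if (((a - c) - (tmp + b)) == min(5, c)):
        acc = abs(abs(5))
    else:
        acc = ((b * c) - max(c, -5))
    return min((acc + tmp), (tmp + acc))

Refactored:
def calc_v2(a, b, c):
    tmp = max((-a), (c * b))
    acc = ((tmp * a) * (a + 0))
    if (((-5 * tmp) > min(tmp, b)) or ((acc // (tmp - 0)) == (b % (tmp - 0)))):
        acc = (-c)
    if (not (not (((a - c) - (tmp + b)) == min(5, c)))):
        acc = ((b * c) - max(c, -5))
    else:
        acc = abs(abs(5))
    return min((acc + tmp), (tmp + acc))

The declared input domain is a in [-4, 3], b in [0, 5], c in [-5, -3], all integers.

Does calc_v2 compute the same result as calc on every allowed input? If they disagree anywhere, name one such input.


These are not equivalent — on a=-4, b=0, c=-4 the outputs split (9 vs 8).
calc: tmp := 4 | acc := 64 | (((-5 * tmp) > min(tmp, b)) or ((acc // (tmp - 0)) == (b % (tmp - 0)))): false | (((a - c) - (tmp + b)) == min(5, c)): true | acc := 5 | result 9
calc_v2: tmp := 4 | acc := 64 | (((-5 * tmp) > min(tmp, b)) or ((acc // (tmp - 0)) == (b % (tmp - 0)))): false | (not (not (((a - c) - (tmp + b)) == min(5, c)))): true | acc := 4 | result 8
verdict: not equivalent; witness: a=-4, b=0, c=-4


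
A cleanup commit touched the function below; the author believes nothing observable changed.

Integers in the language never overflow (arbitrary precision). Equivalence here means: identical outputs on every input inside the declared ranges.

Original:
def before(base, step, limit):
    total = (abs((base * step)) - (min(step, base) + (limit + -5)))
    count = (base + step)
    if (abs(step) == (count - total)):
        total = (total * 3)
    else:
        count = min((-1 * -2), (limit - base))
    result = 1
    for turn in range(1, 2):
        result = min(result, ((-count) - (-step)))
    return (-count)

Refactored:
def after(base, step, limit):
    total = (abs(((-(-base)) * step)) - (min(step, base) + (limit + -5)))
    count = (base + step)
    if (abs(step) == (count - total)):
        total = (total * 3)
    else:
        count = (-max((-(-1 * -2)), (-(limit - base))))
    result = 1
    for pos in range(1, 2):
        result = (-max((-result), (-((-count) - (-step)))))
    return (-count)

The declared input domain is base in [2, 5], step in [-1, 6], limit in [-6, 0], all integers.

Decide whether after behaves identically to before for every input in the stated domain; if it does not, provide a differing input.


Although local variable names differ; also min/max/abs usage differs, 224/224 inputs agree.
verdict: equivalent


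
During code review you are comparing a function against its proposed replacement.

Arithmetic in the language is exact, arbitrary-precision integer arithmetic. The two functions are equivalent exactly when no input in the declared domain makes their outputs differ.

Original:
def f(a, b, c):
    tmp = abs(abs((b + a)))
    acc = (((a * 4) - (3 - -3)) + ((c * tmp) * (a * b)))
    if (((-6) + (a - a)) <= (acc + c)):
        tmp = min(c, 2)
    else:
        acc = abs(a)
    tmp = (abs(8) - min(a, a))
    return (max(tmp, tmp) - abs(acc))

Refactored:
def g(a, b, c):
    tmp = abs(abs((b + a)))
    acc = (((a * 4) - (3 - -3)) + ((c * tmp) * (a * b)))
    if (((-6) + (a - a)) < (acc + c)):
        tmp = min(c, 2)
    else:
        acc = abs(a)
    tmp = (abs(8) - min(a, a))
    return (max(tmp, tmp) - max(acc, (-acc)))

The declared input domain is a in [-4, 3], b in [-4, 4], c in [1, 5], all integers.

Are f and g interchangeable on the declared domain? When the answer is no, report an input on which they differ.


There is a counterexample at a=-1, b=0, c=4: -1 on one side, 8 on the other.
f: tmp becomes 1; next acc becomes -10; next (((-6) + (a - a)) <= (acc + c)) evaluates to true; next tmp becomes 2; next tmp becomes 9; next final value -1
g: tmp becomes 1; next acc becomes -10; next (((-6) + (a - a)) < (acc + c)) evaluates to false; next acc becomes 1; next tmp becomes 9; next final value 8
verdict: not equivalent; witness: a=-1, b=0, c=4


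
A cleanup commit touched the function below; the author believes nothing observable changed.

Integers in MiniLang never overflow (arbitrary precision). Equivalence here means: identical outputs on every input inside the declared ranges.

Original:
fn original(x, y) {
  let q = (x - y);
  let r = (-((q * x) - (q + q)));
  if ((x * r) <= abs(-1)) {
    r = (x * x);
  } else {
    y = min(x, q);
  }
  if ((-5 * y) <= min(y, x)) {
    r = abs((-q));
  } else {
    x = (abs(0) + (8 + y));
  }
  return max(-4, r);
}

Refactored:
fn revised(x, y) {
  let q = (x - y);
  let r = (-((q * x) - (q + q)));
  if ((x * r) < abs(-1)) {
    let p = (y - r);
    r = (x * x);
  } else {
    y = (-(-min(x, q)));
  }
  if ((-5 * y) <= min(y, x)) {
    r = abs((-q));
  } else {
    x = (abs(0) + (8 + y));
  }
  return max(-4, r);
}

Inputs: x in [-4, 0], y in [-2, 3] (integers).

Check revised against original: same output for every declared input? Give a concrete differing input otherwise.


The edit looks behavioral (`((x * r) <= abs(-1))` became `((x * r) < abs(-1))`), but over these ranges it never changes the outcome.
Tracing x=-1, y=0: original: q becomes -1; next r becomes -3; next ((x * r) <= abs(-1)) evaluates to false; next y becomes -1; next ((-5 * y) <= min(y, x)) evaluates to false; next x becomes 7; next final value -3 | revised: q becomes -1; next r becomes -3; next ((x * r) < abs(-1)) evaluates to false; next y becomes -1; next ((-5 * y) <= min(y, x)) evaluates to false; next x becomes 7; next final value -3 — matching result -3.
Every one of the 30 inputs gives matching results.
verdict: equivalent


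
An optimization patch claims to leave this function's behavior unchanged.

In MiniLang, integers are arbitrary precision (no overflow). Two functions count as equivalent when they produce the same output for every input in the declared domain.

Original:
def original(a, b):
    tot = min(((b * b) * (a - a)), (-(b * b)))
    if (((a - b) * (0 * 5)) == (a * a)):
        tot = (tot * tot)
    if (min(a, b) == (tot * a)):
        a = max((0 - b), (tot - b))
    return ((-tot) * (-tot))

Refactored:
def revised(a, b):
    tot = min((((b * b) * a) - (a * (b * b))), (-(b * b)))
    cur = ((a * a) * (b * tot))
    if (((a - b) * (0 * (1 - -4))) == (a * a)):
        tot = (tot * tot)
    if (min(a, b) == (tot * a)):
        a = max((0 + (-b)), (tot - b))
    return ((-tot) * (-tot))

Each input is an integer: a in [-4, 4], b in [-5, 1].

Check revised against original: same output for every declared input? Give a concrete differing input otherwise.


Behavior is preserved: although statement counts differ, plus local variable names differ, plus constant usage differs, plus arithmetic usage differs, the outputs never diverge.
Tracing a=4, b=-5: original: tot=-25, then (((a - b) * (0 * 5)) == (a * a)) is false, then (min(a, b) == (tot * a)) is false, then returns 625 | revised: tot=-25, then cur=2000, then (((a - b) * (0 * (1 - -4))) == (a * a)) is false, then (min(a, b) == (tot * a)) is false, then returns 625 — matching result 625.
An exhaustive pass over the 63 declared inputs shows identical outputs.
verdict: equivalent


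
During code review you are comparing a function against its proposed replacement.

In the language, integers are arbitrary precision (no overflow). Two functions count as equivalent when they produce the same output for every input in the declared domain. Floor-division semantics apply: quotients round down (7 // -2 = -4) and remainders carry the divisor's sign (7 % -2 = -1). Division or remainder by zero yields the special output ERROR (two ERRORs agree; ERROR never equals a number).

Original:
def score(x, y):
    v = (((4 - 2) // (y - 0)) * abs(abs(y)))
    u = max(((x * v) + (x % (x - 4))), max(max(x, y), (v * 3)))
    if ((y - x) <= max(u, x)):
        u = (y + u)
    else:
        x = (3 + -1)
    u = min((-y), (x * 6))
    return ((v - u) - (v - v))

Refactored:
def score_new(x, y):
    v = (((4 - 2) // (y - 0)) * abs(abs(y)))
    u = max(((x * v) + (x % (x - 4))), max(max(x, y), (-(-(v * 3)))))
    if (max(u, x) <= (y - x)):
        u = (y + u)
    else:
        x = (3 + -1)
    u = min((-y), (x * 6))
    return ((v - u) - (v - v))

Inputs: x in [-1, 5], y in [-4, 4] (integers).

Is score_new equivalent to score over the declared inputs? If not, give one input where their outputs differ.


These are not equivalent — on x=-1, y=-4 the outputs split (2 vs -8).
score: v = -4; u = 3; ((y - x) <= max(u, x)) -> true; u = -1; u = -6; return 2
score_new: v = -4; u = 3; (max(u, x) <= (y - x)) -> false; x = 2; u = 4; return -8
verdict: not equivalent; witness: x=-1, y=-4


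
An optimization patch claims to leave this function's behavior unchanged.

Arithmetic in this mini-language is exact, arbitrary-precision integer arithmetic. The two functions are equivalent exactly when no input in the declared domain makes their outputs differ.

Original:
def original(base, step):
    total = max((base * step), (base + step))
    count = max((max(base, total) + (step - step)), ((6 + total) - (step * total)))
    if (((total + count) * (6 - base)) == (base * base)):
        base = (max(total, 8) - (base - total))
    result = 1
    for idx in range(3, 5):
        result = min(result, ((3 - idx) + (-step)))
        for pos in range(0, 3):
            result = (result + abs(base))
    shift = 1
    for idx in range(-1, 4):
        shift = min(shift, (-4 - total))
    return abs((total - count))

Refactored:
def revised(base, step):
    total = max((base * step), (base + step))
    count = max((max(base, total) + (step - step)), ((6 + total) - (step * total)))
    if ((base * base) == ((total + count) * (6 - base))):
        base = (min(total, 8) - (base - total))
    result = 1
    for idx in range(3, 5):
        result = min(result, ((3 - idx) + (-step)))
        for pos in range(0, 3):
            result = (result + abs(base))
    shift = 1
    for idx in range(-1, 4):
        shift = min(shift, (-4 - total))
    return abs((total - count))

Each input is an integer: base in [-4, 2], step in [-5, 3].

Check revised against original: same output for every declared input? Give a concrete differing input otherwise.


Although `max(total, 8)` became `min(total, 8)`, no input in the stated domain can expose it.
One worked example (base=-4, step=1) — original: total := -3 | count := 6 | (((total + count) * (6 - base)) == (base * base)): false | result := 1 | iter idx=3: | result := -1 | iter pos=0: | result := 3 | iter pos=1: | result := 7 | iter pos=2: | result := 11 | iter idx=4: | result := -2 | iter pos=0: | result := 2 | iter pos=1: | result := 6 | iter pos=2: | result := 10 | shift := 1 | iter idx=-1: | shift := -1 | iter idx=0: | shift := -1 | iter idx=1: | shift := -1 | iter idx=2: | shift := -1 | iter idx=3: | shift := -1 | result 9; revised: total := -3 | count := 6 | ((base * base) == ((total + count) * (6 - base))): false | result := 1 | iter idx=3: | result := -1 | iter pos=0: | result := 3 | iter pos=1: | result := 7 | iter pos=2: | result := 11 | iter idx=4: | result := -2 | iter pos=0: | result := 2 | iter pos=1: | result := 6 | iter pos=2: | result := 10 | shift := 1 | iter idx=-1: | shift := -1 | iter idx=0: | shift := -1 | iter idx=1: | shift := -1 | iter idx=2: | shift := -1 | iter idx=3: | shift := -1 | result 9; agreement on 9.
Across all 63 domain points the two functions coincide.
verdict: equivalent
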